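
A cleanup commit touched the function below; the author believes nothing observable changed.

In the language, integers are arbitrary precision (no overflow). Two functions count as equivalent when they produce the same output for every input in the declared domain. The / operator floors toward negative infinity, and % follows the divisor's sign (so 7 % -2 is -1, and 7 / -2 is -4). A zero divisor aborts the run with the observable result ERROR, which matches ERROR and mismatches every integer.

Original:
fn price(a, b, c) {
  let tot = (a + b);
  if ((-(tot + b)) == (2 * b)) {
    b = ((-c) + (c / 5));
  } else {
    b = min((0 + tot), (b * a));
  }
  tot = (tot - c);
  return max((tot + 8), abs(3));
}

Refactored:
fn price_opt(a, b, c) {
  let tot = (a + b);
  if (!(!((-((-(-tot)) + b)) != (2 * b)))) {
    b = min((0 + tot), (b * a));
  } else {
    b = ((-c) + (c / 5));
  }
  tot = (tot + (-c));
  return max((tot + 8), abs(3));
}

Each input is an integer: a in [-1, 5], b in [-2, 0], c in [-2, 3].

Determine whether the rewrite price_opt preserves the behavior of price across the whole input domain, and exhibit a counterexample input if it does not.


Changes here: boolean connective usage differs, plus comparison usage differs, plus arithmetic usage differs; the full 126-point sweep finds no disagreement.
verdict: equivalent


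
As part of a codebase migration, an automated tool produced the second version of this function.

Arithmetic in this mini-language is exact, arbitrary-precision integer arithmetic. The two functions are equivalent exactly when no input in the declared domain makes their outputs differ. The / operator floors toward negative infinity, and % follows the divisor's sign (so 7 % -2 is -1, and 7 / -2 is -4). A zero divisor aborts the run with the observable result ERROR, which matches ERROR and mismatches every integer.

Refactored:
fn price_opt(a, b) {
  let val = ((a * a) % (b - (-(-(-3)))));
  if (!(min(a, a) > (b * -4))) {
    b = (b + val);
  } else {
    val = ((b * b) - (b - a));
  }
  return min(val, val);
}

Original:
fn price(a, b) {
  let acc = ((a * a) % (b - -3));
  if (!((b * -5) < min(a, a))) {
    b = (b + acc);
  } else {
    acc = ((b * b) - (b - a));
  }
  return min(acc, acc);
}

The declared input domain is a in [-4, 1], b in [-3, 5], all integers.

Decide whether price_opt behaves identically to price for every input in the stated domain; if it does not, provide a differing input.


Try a=-4, b=1.
price: acc becomes 0; next (!((b * -5) < min(a, a))) evaluates to false; next acc becomes -4; next final value -4
price_opt: val becomes 0; next (!(min(a, a) > (b * -4))) evaluates to true; next b becomes 1; next final value 0
-4 vs 0 — the two versions disagree here.
verdict: not equivalent; witness: a=-4, b=1


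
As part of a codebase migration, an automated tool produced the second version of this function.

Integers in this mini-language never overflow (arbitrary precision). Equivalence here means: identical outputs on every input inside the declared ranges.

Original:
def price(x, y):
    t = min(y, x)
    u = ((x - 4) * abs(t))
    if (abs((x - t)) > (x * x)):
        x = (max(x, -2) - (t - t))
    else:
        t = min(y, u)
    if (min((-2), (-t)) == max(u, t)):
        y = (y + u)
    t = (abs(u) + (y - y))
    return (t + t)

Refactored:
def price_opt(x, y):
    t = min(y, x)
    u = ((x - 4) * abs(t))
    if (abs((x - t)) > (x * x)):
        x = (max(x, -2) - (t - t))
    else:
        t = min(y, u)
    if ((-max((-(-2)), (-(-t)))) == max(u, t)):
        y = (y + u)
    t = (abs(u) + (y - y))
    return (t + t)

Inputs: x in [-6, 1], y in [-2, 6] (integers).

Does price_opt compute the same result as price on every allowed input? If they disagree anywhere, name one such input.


Comparing the listings, the differences include: min/max/abs usage differs.
Spot check at x=-3, y=4 — price: t=-3, then u=-21, then (abs((x - t)) > (x * x)) is false, then t=-21, then (min((-2), (-t)) == max(u, t)) is false, then t=21, then returns 42. price_opt: t=-3, then u=-21, then (abs((x - t)) > (x * x)) is false, then t=-21, then ((-max((-(-2)), (-(-t)))) == max(u, t)) is false, then t=21, then returns 42. Both give 42.
Checked all 72 inputs in the declared domain: the outputs agree on every one.
verdict: equivalent


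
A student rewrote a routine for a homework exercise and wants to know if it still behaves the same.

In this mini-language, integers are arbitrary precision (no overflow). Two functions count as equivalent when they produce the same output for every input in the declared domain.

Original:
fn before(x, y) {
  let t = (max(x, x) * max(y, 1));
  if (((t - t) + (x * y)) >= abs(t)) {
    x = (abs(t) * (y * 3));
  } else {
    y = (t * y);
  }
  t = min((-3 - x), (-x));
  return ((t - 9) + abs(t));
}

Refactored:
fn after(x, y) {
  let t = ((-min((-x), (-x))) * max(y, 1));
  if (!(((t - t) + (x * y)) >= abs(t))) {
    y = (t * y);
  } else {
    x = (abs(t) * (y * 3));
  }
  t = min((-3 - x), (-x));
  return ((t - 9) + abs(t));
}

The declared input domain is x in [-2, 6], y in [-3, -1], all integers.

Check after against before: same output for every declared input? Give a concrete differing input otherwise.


This is a faithful refactor — min/max/abs usage differs, plus boolean connective usage differs, but the computed results match everywhere.
As a probe, take x=3, y=-1: before runs t = 3; (((t - t) + (x * y)) >= abs(t)) -> false; y = -3; t = -6; return -9; after runs t = 3; (!(((t - t) + (x * y)) >= abs(t))) -> true; y = -3; t = -6; return -9; both end at -9.
Checked all 27 inputs in the declared domain: the outputs agree on every one.
verdict: equivalent


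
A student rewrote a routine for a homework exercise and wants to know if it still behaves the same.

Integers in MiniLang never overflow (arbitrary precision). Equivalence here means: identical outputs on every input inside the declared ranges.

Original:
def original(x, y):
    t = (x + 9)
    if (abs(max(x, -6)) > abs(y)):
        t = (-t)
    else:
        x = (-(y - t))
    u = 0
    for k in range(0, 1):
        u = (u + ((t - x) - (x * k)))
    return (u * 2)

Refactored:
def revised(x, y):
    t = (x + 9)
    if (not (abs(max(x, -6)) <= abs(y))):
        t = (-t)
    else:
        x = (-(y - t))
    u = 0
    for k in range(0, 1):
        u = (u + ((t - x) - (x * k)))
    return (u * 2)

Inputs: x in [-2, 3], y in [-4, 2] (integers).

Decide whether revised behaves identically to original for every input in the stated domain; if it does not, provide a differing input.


Changes here: comparison usage differs, boolean connective usage differs; the full 42-point sweep finds no disagreement.
verdict: equivalent


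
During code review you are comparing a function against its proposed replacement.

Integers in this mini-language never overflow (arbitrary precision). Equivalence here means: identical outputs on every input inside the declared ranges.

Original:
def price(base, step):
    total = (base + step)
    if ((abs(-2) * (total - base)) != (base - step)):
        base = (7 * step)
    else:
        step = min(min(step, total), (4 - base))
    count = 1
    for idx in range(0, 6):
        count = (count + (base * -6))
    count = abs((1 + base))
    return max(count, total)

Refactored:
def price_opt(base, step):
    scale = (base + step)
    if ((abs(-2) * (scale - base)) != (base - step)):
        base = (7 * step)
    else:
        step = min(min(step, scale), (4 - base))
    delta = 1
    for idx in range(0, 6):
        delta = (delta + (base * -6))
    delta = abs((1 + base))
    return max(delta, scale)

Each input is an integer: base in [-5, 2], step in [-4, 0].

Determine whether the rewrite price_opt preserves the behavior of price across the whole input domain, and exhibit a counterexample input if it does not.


The two are interchangeable: local variable names differ, and every declared input agrees.
Tracing base=-3, step=-1: price: total=-4, then ((abs(-2) * (total - base)) != (base - step)) is false, then step=-4, then count=1, then (idx=0), then count=19, then (idx=1), then count=37, then (idx=2), then count=55, then (idx=3), then count=73, then (idx=4), then count=91, then (idx=5), then count=109, then count=2, then returns 2 | price_opt: scale=-4, then ((abs(-2) * (scale - base)) != (base - step)) is false, then step=-4, then delta=1, then (idx=0), then delta=19, then (idx=1), then delta=37, then (idx=2), then delta=55, then (idx=3), then delta=73, then (idx=4), then delta=91, then (idx=5), then delta=109, then delta=2, then returns 2 — matching result 2.
Across all 40 domain points the two functions coincide.
verdict: equivalent


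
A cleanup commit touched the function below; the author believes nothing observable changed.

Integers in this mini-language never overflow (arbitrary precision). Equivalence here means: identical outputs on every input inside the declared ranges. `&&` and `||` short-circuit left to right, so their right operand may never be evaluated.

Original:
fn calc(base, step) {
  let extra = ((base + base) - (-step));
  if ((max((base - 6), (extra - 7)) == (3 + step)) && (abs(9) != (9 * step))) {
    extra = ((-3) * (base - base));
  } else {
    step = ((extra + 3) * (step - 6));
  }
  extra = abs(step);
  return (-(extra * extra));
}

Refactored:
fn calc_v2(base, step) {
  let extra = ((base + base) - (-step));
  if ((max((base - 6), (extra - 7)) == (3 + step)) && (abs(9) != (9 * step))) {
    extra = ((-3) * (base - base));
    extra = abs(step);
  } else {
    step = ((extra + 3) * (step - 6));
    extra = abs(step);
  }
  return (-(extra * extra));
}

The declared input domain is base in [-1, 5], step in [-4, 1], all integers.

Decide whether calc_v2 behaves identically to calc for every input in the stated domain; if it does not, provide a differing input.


Equivalent — the differences include statement counts differ, and min/max/abs usage differs, yet no declared input distinguishes the two.
One worked example (base=-1, step=-3) — calc: extra := -5 | ((max((base - 6), (extra - 7)) == (3 + step)) && (abs(9) != (9 * step))): false | step := 18 | extra := 18 | result -324; calc_v2: extra := -5 | ((max((base - 6), (extra - 7)) == (3 + step)) && (abs(9) != (9 * step))): false | step := 18 | extra := 18 | result -324; agreement on -324.
Sweeping the whole domain (42 inputs) finds no disagreement.
verdict: equivalent


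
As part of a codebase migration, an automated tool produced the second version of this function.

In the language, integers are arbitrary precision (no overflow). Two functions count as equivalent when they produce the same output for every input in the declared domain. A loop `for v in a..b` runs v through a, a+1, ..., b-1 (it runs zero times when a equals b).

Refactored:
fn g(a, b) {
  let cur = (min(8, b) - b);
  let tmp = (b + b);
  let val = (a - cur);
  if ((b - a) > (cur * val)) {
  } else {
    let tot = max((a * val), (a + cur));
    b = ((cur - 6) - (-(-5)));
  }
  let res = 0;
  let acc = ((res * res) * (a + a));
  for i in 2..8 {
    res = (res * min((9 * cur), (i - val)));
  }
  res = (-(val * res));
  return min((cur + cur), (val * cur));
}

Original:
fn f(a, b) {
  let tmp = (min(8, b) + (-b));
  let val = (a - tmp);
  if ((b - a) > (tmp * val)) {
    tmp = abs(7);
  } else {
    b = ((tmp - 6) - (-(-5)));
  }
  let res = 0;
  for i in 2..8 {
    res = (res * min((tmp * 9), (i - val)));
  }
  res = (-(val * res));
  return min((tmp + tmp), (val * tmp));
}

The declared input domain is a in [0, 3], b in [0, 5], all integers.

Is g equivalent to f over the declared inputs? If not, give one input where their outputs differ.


a=1, b=2 yields 7 from f but 0 from g.
verdict: not equivalent; witness: a=1, b=2


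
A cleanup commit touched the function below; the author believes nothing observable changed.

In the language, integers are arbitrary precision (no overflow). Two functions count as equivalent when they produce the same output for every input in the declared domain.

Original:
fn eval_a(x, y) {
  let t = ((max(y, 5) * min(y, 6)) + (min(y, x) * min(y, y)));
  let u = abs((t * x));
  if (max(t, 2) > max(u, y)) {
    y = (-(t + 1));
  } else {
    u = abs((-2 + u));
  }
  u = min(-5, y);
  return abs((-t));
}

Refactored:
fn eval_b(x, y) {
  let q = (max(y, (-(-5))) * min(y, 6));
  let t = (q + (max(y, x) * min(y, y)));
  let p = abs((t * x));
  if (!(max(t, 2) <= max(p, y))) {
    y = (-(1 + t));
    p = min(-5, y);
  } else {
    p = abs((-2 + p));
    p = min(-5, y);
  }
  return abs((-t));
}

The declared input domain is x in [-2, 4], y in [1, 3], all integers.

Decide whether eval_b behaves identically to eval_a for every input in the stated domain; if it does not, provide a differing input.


At x=-2, y=1: eval_a gives 3, eval_b gives 6.
verdict: not equivalent; witness: x=-2, y=1


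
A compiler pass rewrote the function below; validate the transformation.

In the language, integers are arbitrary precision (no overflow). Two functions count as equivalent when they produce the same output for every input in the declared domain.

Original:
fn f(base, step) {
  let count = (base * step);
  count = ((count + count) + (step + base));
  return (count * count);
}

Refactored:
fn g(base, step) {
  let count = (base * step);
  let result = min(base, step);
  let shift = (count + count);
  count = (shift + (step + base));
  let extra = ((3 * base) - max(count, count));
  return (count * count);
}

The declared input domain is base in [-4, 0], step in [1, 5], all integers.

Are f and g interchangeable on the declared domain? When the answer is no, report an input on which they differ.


Reading the diff, among the changes: arithmetic usage differs, plus min/max/abs usage differs, plus local variable names differ, plus constant usage differs, plus statement counts differ.
As a probe, take base=-4, step=5: f runs count becomes -20; next count becomes -39; next final value 1521; g runs count becomes -20; next result becomes -4; next shift becomes -40; next count becomes -39; next extra becomes 27; next final value 1521; both end at 1521.
Across all 25 domain points the two functions coincide.
verdict: equivalent


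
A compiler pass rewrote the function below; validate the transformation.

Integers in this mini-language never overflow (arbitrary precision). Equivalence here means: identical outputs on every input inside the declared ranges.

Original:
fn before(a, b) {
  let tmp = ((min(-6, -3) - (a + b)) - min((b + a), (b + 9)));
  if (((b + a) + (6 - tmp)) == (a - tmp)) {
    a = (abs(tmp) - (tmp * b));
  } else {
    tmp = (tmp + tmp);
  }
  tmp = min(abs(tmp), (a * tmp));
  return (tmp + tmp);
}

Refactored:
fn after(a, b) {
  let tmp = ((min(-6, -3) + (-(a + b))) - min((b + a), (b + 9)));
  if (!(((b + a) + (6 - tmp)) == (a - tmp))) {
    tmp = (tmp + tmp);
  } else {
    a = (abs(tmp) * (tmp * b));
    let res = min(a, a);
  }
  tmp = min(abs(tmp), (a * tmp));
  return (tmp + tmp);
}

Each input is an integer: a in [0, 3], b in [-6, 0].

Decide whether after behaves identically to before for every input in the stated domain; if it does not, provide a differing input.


These are not equivalent — on a=0, b=-6 the outputs split (12 vs -2592).
before: tmp=6, then (((b + a) + (6 - tmp)) == (a - tmp)) is true, then a=42, then tmp=6, then returns 12
after: tmp=6, then (!(((b + a) + (6 - tmp)) == (a - tmp))) is false, then a=-216, then res=-216, then tmp=-1296, then returns -2592
verdict: not equivalent; witness: a=0, b=-6


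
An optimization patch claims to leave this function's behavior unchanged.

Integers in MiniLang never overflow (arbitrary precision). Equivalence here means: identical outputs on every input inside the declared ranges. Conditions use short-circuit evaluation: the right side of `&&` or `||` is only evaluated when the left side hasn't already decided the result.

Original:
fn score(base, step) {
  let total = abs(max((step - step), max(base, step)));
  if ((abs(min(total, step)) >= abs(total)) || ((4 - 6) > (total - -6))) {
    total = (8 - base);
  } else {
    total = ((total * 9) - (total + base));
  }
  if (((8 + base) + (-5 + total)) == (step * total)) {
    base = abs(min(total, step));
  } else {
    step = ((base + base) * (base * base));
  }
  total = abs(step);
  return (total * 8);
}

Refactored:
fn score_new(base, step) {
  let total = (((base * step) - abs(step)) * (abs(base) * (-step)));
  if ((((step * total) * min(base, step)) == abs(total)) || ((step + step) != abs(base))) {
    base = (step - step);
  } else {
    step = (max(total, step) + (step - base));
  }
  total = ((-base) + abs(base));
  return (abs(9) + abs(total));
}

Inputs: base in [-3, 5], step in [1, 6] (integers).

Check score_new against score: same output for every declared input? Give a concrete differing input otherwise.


On input base=-3, step=1, score returns 8 while score_new returns 9.
verdict: not equivalent; witness: base=-3, step=1


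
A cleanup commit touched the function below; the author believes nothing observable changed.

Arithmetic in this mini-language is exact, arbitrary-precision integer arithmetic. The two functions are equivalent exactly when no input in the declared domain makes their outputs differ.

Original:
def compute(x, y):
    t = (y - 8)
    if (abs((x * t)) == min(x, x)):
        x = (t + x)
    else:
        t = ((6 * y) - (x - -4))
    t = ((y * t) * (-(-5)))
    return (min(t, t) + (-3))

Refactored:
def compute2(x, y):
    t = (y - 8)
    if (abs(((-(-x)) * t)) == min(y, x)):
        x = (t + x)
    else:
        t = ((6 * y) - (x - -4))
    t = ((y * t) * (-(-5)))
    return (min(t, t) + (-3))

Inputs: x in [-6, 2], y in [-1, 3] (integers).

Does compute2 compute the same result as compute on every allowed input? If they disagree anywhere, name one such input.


Consider the input x=0, y=-1.
compute: t := -9 | (abs((x * t)) == min(x, x)): true | x := -9 | t := 45 | result 42
compute2: t := -9 | (abs(((-(-x)) * t)) == min(y, x)): false | t := -10 | t := 50 | result 47
42 != 47, so the rewrite changes behavior.
verdict: not equivalent; witness: x=0, y=-1


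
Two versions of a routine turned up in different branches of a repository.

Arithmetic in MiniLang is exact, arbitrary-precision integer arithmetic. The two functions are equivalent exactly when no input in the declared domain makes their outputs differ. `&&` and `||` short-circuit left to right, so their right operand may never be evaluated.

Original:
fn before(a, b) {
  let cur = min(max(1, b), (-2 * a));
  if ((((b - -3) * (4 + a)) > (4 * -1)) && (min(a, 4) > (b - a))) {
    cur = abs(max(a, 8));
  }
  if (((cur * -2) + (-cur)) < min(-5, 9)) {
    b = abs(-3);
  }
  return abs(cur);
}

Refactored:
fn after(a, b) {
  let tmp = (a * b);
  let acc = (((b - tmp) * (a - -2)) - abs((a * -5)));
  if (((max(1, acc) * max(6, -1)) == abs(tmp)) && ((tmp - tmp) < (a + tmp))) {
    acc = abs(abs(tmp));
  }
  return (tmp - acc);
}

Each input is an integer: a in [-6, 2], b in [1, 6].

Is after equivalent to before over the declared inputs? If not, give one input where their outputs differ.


Input a=-6, b=1: 1 from before versus 52 from after.
verdict: not equivalent; witness: a=-6, b=1


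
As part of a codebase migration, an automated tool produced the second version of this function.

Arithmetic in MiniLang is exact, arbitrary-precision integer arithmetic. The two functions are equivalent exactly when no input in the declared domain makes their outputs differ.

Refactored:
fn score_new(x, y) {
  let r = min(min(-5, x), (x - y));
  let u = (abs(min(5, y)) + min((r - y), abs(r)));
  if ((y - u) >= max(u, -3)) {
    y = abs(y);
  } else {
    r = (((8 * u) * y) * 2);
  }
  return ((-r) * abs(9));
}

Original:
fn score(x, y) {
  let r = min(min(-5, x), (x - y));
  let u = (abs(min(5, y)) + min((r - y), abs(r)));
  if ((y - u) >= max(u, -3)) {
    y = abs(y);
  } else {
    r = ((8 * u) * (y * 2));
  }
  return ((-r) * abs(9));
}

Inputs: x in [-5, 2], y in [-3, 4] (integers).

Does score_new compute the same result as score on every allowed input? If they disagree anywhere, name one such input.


Differences: same computation, different form — yet all 64 inputs agree.
verdict: equivalent


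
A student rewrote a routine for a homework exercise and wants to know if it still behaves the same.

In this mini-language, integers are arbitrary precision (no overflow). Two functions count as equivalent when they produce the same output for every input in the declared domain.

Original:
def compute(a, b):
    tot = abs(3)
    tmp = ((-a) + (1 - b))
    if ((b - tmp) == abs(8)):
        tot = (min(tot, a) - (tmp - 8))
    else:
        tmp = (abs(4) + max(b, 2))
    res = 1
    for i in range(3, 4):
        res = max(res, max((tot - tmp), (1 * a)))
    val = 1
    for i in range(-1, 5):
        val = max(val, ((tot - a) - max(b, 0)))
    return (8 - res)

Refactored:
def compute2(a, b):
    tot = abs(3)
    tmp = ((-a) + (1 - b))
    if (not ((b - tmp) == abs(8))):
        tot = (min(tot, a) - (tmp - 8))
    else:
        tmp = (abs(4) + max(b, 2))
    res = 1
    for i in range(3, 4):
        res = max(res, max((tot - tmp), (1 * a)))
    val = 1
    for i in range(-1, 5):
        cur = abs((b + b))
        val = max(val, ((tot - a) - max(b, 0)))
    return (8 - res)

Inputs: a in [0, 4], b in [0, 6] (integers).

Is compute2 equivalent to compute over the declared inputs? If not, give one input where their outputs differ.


Run the pair on a=0, b=0.
compute: tot := 3 | tmp := 1 | ((b - tmp) == abs(8)): false | tmp := 6 | res := 1 | iter i=3: | res := 1 | val := 1 | iter i=-1: | val := 3 | iter i=0: | val := 3 | iter i=1: | val := 3 | iter i=2: | val := 3 | iter i=3: | val := 3 | iter i=4: | val := 3 | result 7
compute2: tot := 3 | tmp := 1 | (not ((b - tmp) == abs(8))): true | tot := 7 | res := 1 | iter i=3: | res := 6 | val := 1 | iter i=-1: | cur := 0 | val := 7 | iter i=0: | cur := 0 | val := 7 | iter i=1: | cur := 0 | val := 7 | iter i=2: | cur := 0 | val := 7 | iter i=3: | cur := 0 | val := 7 | iter i=4: | cur := 0 | val := 7 | result 2
7 and 2 differ, so these are not the same function on this domain.
verdict: not equivalent; witness: a=0, b=0


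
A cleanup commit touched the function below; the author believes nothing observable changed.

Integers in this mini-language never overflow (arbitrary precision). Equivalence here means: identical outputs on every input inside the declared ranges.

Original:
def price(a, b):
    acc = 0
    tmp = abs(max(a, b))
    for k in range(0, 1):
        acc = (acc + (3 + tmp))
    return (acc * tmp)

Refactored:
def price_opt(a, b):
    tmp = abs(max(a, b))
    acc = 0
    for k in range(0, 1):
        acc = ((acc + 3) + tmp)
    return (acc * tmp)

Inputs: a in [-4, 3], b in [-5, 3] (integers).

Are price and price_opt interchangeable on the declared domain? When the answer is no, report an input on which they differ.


The two versions differ — the changes include same computation, different form.
One worked example (a=0, b=2) — price: acc = 0; tmp = 2; [k=0]; acc = 5; return 10; price_opt: tmp = 2; acc = 0; [k=0]; acc = 5; return 10; agreement on 10.
Sweeping the whole domain (72 inputs) finds no disagreement.
verdict: equivalent


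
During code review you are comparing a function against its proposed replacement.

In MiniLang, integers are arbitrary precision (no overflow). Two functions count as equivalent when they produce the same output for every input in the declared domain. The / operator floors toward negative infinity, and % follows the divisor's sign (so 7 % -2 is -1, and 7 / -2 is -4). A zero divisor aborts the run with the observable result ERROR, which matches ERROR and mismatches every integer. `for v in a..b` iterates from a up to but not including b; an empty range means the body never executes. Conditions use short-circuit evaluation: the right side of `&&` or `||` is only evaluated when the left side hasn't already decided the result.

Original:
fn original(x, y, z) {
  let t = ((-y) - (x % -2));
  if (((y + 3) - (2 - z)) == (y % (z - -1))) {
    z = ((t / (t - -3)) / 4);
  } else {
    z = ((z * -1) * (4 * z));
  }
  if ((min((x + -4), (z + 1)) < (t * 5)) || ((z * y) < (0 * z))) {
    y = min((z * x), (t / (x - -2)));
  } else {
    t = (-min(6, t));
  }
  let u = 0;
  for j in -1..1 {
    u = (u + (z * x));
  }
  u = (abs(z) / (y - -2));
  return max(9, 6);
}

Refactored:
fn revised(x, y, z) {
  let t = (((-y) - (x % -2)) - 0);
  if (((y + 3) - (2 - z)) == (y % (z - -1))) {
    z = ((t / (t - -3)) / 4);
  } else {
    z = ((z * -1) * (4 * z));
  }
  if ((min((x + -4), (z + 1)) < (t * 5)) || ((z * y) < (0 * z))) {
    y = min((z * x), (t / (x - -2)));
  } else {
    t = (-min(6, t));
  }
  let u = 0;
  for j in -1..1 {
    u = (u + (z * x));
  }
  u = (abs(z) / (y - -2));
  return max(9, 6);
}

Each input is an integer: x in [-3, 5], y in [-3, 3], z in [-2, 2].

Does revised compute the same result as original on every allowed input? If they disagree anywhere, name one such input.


Equivalent — the differences include arithmetic usage differs; also constant usage differs, yet no declared input distinguishes the two.
As a probe, take x=4, y=2, z=1: original runs t := -2 | (((y + 3) - (2 - z)) == (y % (z - -1))): false | z := -4 | ((min((x + -4), (z + 1)) < (t * 5)) || ((z * y) < (0 * z))): true | y := -16 | u := 0 | iter j=-1: | u := -16 | iter j=0: | u := -32 | u := -1 | result 9; revised runs t := -2 | (((y + 3) - (2 - z)) == (y % (z - -1))): false | z := -4 | ((min((x + -4), (z + 1)) < (t * 5)) || ((z * y) < (0 * z))): true | y := -16 | u := 0 | iter j=-1: | u := -16 | iter j=0: | u := -32 | u := -1 | result 9; both end at 9.
Every one of the 315 inputs gives matching results.
verdict: equivalent


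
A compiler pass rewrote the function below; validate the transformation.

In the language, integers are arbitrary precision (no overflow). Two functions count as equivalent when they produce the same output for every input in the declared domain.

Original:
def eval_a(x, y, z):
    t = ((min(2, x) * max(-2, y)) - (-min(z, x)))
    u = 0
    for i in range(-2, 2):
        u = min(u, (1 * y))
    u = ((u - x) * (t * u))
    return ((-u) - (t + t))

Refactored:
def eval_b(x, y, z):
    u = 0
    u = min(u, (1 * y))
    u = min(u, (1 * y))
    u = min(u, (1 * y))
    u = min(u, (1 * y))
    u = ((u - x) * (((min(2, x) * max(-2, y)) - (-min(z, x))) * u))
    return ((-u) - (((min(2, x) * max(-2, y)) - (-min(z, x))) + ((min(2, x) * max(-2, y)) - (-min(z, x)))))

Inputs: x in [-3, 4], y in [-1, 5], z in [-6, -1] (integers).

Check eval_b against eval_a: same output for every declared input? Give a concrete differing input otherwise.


This is a faithful refactor — local variable names differ; also constant usage differs; also min/max/abs usage differs; also statement counts differ; also arithmetic usage differs; also loop structure differs, but the computed results match everywhere.
Spot check at x=3, y=5, z=-4 — eval_a: t=6, then u=0, then (i=-2), then u=0, then (i=-1), then u=0, then (i=0), then u=0, then (i=1), then u=0, then u=0, then returns -12. eval_b: u=0, then u=0, then u=0, then u=0, then u=0, then u=0, then returns -12. Both give -12.
Sweeping the whole domain (336 inputs) finds no disagreement.
verdict: equivalent


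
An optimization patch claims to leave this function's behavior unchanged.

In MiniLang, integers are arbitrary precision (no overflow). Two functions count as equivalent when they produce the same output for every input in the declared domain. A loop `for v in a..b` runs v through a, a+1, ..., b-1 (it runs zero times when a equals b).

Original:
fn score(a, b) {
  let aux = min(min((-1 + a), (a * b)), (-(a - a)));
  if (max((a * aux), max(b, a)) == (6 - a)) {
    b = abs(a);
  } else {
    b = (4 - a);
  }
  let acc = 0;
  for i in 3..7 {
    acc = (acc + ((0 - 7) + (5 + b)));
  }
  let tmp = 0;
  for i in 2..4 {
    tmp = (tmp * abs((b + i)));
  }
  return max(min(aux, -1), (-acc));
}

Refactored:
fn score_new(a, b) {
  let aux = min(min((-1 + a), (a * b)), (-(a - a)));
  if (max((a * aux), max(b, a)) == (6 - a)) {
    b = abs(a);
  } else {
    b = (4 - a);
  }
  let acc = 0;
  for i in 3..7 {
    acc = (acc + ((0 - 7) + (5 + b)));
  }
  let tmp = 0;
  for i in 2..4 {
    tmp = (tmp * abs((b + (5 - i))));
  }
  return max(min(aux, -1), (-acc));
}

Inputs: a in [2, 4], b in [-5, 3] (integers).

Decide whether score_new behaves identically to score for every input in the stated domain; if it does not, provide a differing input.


Changes here: arithmetic usage differs, constant usage differs; the full 27-point sweep finds no disagreement.
verdict: equivalent


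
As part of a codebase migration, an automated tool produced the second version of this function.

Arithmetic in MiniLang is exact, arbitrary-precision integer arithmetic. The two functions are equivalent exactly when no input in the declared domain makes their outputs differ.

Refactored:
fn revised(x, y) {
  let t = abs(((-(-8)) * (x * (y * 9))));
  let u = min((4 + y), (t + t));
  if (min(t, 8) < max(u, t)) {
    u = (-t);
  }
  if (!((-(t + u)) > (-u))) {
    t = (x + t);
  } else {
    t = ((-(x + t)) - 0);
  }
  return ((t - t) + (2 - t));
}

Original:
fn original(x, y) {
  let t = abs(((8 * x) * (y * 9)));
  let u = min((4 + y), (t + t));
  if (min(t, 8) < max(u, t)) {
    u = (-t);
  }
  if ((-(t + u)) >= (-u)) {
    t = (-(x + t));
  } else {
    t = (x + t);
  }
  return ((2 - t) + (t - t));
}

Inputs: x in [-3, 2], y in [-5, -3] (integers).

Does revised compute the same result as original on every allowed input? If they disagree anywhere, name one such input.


Equivalent. Although `((-(t + u)) >= (-u))` became `((-(t + u)) > (-u))`, no input in the stated domain can expose it.
Checked all 18 inputs in the declared domain: the outputs agree on every one.
Spot check at x=0, y=-4 — original: t becomes 0; next u becomes 0; next (min(t, 8) < max(u, t)) evaluates to false; next ((-(t + u)) >= (-u)) evaluates to true; next t becomes 0; next final value 2. revised: t becomes 0; next u becomes 0; next (min(t, 8) < max(u, t)) evaluates to false; next (!((-(t + u)) > (-u))) evaluates to true; next t becomes 0; next final value 2. Both give 2.
verdict: equivalent


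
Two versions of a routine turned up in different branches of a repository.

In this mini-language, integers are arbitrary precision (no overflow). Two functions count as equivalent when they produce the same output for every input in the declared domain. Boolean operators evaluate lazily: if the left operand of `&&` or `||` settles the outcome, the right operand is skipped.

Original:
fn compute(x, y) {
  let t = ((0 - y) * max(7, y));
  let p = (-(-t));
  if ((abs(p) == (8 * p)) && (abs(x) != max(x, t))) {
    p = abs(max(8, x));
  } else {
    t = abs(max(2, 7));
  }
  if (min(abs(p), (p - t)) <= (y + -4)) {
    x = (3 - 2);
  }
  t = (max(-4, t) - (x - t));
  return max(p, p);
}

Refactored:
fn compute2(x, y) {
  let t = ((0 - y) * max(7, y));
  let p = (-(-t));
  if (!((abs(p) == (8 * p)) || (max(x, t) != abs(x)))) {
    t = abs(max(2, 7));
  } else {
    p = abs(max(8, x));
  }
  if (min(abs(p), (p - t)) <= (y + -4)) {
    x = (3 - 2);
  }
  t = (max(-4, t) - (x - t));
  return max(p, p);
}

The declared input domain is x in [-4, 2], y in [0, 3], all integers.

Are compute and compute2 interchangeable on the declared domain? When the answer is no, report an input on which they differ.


Take x=-4, y=1.
compute: t = -7; p = -7; ((abs(p) == (8 * p)) && (abs(x) != max(x, t))) -> false; t = 7; (min(abs(p), (p - t)) <= (y + -4)) -> true; x = 1; t = 13; return -7
compute2: t = -7; p = -7; (!((abs(p) == (8 * p)) || (max(x, t) != abs(x)))) -> false; p = 8; (min(abs(p), (p - t)) <= (y + -4)) -> false; t = -7; return 8
-7 against 8: the behavior changed.
verdict: not equivalent; witness: x=-4, y=1


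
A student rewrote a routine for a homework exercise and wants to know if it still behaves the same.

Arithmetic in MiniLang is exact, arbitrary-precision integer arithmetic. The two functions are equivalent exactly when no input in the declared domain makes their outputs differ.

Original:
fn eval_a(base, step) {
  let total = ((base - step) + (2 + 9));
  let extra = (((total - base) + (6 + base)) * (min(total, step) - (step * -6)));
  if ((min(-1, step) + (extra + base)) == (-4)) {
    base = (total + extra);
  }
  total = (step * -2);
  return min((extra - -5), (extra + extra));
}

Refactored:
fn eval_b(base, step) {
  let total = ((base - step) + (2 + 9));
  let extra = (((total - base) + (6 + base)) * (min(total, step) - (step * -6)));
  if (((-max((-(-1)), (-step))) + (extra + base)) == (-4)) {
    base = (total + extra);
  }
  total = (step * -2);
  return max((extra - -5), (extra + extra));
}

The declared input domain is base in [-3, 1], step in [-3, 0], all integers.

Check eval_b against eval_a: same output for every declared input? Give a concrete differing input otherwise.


Not equivalent: base=-3, step=-3 separates them (-714 vs -352).
eval_a: total becomes 11; next extra becomes -357; next ((min(-1, step) + (extra + base)) == (-4)) evaluates to false; next total becomes 6; next final value -714
eval_b: total becomes 11; next extra becomes -357; next (((-max((-(-1)), (-step))) + (extra + base)) == (-4)) evaluates to false; next total becomes 6; next final value -352
verdict: not equivalent; witness: base=-3, step=-3


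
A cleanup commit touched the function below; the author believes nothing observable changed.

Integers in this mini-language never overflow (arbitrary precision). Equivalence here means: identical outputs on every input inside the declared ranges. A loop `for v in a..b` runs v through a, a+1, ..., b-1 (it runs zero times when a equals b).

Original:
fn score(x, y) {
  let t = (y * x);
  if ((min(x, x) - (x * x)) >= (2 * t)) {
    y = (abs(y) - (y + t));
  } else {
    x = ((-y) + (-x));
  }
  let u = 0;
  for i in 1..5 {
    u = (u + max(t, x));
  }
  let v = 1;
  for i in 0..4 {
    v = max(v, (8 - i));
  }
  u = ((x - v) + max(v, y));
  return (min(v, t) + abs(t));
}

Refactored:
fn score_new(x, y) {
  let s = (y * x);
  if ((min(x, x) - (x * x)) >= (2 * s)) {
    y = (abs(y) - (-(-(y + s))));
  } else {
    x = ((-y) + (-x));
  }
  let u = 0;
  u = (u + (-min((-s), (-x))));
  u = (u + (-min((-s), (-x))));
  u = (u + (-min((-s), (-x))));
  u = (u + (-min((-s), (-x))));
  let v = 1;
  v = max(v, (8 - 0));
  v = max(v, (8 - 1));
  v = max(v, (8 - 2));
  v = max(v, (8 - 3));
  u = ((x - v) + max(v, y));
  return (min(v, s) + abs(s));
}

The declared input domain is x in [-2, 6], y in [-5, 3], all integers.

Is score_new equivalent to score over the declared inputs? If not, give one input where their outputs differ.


Comparing the listings, the differences include: min/max/abs usage differs; also loop structure differs; also local variable names differ; also statement counts differ; also constant usage differs; also arithmetic usage differs.
One worked example (x=6, y=-4) — score: t=-24, then ((min(x, x) - (x * x)) >= (2 * t)) is true, then y=32, then u=0, then (i=1), then u=6, then (i=2), then u=12, then (i=3), then u=18, then (i=4), then u=24, then v=1, then (i=0), then v=8, then (i=1), then v=8, then (i=2), then v=8, then (i=3), then v=8, then u=30, then returns 0; score_new: s=-24, then ((min(x, x) - (x * x)) >= (2 * s)) is true, then y=32, then u=0, then u=6, then u=12, then u=18, then u=24, then v=1, then v=8, then v=8, then v=8, then v=8, then u=30, then returns 0; agreement on 0.
An exhaustive pass over the 81 declared inputs shows identical outputs.
verdict: equivalent


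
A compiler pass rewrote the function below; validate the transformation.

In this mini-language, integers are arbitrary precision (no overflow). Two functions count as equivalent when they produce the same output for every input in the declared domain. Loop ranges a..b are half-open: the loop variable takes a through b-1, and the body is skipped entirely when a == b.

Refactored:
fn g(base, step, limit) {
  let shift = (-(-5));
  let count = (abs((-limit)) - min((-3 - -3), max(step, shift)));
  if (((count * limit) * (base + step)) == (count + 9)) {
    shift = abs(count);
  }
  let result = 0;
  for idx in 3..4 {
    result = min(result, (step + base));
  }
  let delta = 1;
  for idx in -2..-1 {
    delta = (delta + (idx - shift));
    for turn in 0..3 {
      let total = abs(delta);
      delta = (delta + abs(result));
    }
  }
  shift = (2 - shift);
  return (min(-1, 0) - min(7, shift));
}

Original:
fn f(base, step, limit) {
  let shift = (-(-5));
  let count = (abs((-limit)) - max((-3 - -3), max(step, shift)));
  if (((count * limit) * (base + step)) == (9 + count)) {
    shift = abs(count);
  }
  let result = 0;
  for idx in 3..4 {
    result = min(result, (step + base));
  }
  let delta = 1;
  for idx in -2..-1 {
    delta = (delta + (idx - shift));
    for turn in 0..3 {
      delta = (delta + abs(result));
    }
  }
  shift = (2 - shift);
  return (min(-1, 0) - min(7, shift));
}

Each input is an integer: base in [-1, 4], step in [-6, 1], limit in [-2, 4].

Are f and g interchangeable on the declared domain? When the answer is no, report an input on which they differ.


Take base=-1, step=-1, limit=4.
f: shift := 5 | count := -1 | (((count * limit) * (base + step)) == (9 + count)): true | shift := 1 | result := 0 | iter idx=3: | result := -2 | delta := 1 | iter idx=-2: | delta := -2 | iter turn=0: | delta := 0 | iter turn=1: | delta := 2 | iter turn=2: | delta := 4 | shift := 1 | result -2
g: shift := 5 | count := 4 | (((count * limit) * (base + step)) == (count + 9)): false | result := 0 | iter idx=3: | result := -2 | delta := 1 | iter idx=-2: | delta := -6 | iter turn=0: | total := 6 | delta := -4 | iter turn=1: | total := 4 | delta := -2 | iter turn=2: | total := 2 | delta := 0 | shift := -3 | result 2
-2 and 2 differ, so these are not the same function on this domain.
verdict: not equivalent; witness: base=-1, step=-1, limit=4


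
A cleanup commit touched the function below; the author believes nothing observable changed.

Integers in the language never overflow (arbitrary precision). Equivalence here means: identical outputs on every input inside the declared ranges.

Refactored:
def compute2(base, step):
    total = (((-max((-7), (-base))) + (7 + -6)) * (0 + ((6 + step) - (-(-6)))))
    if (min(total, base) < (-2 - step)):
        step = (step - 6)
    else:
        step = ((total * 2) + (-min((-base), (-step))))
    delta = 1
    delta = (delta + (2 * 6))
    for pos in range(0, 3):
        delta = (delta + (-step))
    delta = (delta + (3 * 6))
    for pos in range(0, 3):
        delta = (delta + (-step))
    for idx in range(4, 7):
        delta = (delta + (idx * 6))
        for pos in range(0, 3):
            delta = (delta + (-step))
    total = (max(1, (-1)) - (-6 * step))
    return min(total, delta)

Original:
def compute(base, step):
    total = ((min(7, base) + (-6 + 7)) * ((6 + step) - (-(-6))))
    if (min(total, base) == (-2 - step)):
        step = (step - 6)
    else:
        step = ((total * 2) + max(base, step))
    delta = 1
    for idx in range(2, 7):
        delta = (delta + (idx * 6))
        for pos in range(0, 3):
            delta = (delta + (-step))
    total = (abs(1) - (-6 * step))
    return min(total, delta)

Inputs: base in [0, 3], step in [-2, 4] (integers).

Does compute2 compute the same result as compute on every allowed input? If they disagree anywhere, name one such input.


The rewrite breaks on base=0, step=-2, where the results are -23 and -47.
compute: total := -2 | (min(total, base) == (-2 - step)): false | step := -4 | delta := 1 | iter idx=2: | delta := 13 | iter pos=0: | delta := 17 | iter pos=1: | delta := 21 | iter pos=2: | delta := 25 | iter idx=3: | delta := 43 | iter pos=0: | delta := 47 | iter pos=1: | delta := 51 | iter pos=2: | delta := 55 | iter idx=4: | delta := 79 | iter pos=0: | delta := 83 | iter pos=1: | delta := 87 | iter pos=2: | delta := 91 | iter idx=5: | delta := 121 | iter pos=0: | delta := 125 | iter pos=1: | delta := 129 | iter pos=2: | delta := 133 | iter idx=6: | delta := 169 | iter pos=0: | delta := 173 | iter pos=1: | delta := 177 | iter pos=2: | delta := 181 | total := -23 | result -23
compute2: total := -2 | (min(total, base) < (-2 - step)): true | step := -8 | delta := 1 | delta := 13 | iter pos=0: | delta := 21 | iter pos=1: | delta := 29 | iter pos=2: | delta := 37 | delta := 55 | iter pos=0: | delta := 63 | iter pos=1: | delta := 71 | iter pos=2: | delta := 79 | iter idx=4: | delta := 103 | iter pos=0: | delta := 111 | iter pos=1: | delta := 119 | iter pos=2: | delta := 127 | iter idx=5: | delta := 157 | iter pos=0: | delta := 165 | iter pos=1: | delta := 173 | iter pos=2: | delta := 181 | iter idx=6: | delta := 217 | iter pos=0: | delta := 225 | iter pos=1: | delta := 233 | iter pos=2: | delta := 241 | total := -47 | result -47
verdict: not equivalent; witness: base=0, step=-2
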